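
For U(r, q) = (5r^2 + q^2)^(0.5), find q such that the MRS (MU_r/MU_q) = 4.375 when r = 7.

For CES with ρ = 2, MRS = (5/1)·(q/r)^(-1).
Setting (5/1)·(q/7)^(-1) = 4.375 gives (q/7)^(-1) = 0.875, so q/7 = 8/7 and q = 8.

q = 8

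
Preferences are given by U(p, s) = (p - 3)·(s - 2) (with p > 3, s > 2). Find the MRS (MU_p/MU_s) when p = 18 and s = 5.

MU_p = (s−2), MU_s = (p−3).
MRS = (s−2)/(p−3).
At (18, 5): MRS = 0.2.
That is, one extra unit of p is worth 0.2 units of s at the margin.

MRS = 0.2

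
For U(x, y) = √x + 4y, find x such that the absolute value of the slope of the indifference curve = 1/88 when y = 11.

x = 121

MU_x = 1/(2√x), MU_y = 4.
MRS = 1/(2√x) ÷ 4.
MRS depends only on x: 0.125/√x = 1/88 ⇒ √x = 0.125/(1/88) = 11 ⇒ x = 121.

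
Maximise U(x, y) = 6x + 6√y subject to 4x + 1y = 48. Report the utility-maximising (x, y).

MU_x = 6, MU_y = 6/(2√y).
MRS = 6 ÷ (6/(2√y)).
Tangency: set MRS = p_x/p_y = 4/1 = 4.
MRS depends only on y: 2·√y = 4 ⇒ √y = 4/2 = 2 ⇒ y* = 4.
From the budget, 4·x = 48 − 1·4 = 44, so x* = 11.

x* = 11, y* = 4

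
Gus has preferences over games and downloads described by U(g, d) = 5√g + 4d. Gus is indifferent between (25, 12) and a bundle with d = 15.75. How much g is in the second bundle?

U(25, 12) = 73.
Set U(g, 15.75) = 73 and solve.
With d = 15.75: 5√g = 73 − 4·15.75 = 10, so √g = 2 and g = 4.
Check: U(4, 15.75) = 73.

g = 4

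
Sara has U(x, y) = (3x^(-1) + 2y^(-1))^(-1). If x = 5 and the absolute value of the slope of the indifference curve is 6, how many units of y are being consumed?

y = 10

For CES with ρ = -1, MRS = (3/2)·(y/x)^2.
Setting (3/2)·(y/5)^2 = 6 gives (y/5)^2 = 4, so y/5 = 2 and y = 10.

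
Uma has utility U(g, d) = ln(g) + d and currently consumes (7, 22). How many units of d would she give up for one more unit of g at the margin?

MRS = 1/7

MU_g = 1/g, MU_d = 1.
MRS = 1/g ÷ 1.
At (7, 22): MRS = 1/7.
The indifference curve has slope −1/7 at this bundle.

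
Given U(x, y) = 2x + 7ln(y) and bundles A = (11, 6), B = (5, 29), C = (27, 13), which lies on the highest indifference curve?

Evaluate utility at each bundle:
U(A) = 34.542.
U(B) = 33.571.
U(C) = 71.955.
Highest utility is C, so C ≻ A ≻ B.

Bundle C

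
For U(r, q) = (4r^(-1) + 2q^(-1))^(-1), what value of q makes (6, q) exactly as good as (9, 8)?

q = 72

U depends on (r, q) only through S = 4r^(-1) + 2q^(-1), so equal utility means equal S. At (9, 8): S = 25/36.
With r = 6: 4·6^(-1) = 2/3, so 2q^(-1) = 25/36 − 2/3 = 1/36, i.e. q^(-1) = 1/72.
Hence q = 1/(1/72) = 72.
Check: U(6, 72) = 1.44.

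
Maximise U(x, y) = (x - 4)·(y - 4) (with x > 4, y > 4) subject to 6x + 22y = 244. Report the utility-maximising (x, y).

x* = 15, y* = 7

MU_x = (y−4), MU_y = (x−4).
MRS = (y−4)/(x−4).
Tangency: set MRS = p_x/p_y = 6/22 = 3/11.
So (y − 4)/(x − 4) = 3/11, i.e. (y − 4) = (3/11)·(x − 4).
Rewrite the budget in excess-of-subsistence terms: 6·(x − 4) + 22·(y − 4) = 244 − 6·4 − 22·4 = 132.
Substituting, 12·(x − 4) = 132, so x − 4 = 11 and x* = 15.
Then y − 4 = (3/11)·11 = 3, so y* = 7.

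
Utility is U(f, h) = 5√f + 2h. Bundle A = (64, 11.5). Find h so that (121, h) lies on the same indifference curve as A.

U(64, 11.5) = 63.
Set U(121, h) = 63 and solve.
With f = 121: √121 = 11, so 2h = 63 − 5·11 = 8 and h = 4.
Check: U(121, 4) = 63.

h = 4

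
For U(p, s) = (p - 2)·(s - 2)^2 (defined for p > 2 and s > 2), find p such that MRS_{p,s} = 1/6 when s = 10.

p = 26

MU_p = (s−2)^2, MU_s = 2·(p−2)·(s−2).
MRS = (1/2)·(s−2)/(p−2).
Substitute s = 10: MRS = 4/(p − 2). Setting this equal to 1/6 gives p − 2 = 4/(1/6) = 24, so p = 26.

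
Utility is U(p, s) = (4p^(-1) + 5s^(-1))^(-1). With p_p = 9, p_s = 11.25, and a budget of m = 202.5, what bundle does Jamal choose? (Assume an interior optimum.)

p* = 10, s* = 10

For CES with ρ = -1, MRS = (4/5)·(s/p)^2.
Tangency: set MRS = p_p/p_s = 9/11.25 = 0.8.
So (s/p)^2 = 1; taking the square root, s/p = 1, i.e. s = p.
Substitute into the budget 9·p + 11.25·s = 202.5: 20.25·p = 202.5, so p* = 10 and s* = 10.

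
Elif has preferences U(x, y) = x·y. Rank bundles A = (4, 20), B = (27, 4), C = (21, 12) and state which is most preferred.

Evaluate utility at each bundle:
U(A) = 80.
U(B) = 108.
U(C) = 252.
Highest utility is C, so C ≻ B ≻ A.

Bundle C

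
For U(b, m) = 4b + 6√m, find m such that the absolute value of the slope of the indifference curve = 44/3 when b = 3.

m = 121

MU_b = 4, MU_m = 6/(2√m).
MRS = 4 ÷ (6/(2√m)).
MRS depends only on m: (4/3)·√m = 44/3 ⇒ √m = (44/3)/(4/3) = 11 ⇒ m = 121.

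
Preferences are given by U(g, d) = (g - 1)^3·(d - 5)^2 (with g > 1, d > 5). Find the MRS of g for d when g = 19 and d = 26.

MRS = 1.75

MU_g = 3·(g−1)^2·(d−5)^2, MU_d = 2·(g−1)^3·(d−5).
MRS = (3/2)·(d−5)/(g−1).
At (19, 26): MRS = 1.75.
That is, one extra unit of g is worth 1.75 units of d at the margin.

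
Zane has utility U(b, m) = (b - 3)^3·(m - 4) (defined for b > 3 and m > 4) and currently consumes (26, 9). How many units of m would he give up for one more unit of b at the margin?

MU_b = 3·(b−3)^2·(m−4), MU_m = (b−3)^3.
MRS = (3/1)·(m−4)/(b−3).
At (26, 9): MRS = 15/23.
That is, one extra unit of b is worth 15/23 units of m at the margin.

MRS = 15/23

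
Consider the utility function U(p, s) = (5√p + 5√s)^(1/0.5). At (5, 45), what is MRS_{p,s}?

MRS = 3

For CES with ρ = 0.5, MRS = √(s/p).
At (5, 45): MRS = 3.
The indifference curve has slope −3 at this bundle.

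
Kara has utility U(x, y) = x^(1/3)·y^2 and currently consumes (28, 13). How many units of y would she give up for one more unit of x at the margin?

MRS = 13/168

MU_x = 1/3·x^(-2/3)·y^2 and MU_y = 2·x^(1/3)·y.
MRS = MU_x/MU_y = (1/6)·y/x.
At (28, 13): MRS = 13/168.
So at (28, 13) the consumer would give up 13/168 units of y for one more unit of x.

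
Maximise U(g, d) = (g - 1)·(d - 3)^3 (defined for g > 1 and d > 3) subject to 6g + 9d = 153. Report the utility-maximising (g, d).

MU_g = (d−3)^3, MU_d = 3·(g−1)·(d−3)^2.
MRS = (1/3)·(d−3)/(g−1).
Tangency: set MRS = p_g/p_d = 6/9 = 2/3.
So (1/3)·(d − 3)/(g − 1) = 2/3, i.e. (d − 3) = 2·(g − 1).
Rewrite the budget in excess-of-subsistence terms: 6·(g − 1) + 9·(d − 3) = 153 − 6·1 − 9·3 = 120.
Substituting, 24·(g − 1) = 120, so g − 1 = 5 and g* = 6.
Then d − 3 = 2·5 = 10, so d* = 13.

g* = 6, d* = 13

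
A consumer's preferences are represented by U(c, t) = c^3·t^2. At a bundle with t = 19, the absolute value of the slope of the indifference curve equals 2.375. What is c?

c = 12

MU_c = 3·c^2·t^2 and MU_t = 2·c^3·t.
MRS = MU_c/MU_t = (3/2)·t/c.
Substitute t = 19: MRS = 28.5/c. Setting 28.5/c = 2.375 gives c = 28.5/2.375 = 12.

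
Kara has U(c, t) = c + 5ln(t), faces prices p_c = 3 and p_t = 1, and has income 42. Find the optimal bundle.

MU_c = 1, MU_t = 5/t.
MRS = 1 ÷ (5/t).
Tangency: set MRS = p_c/p_t = 3/1 = 3.
MRS depends only on t: 0.2·t = 3 ⇒ t* = 3/0.2 = 15.
From the budget, 3·c = 42 − 1·15 = 27, so c* = 9.

c* = 9, t* = 15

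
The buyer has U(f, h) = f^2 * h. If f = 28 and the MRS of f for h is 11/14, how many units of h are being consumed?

MU_f = 2·f·h and MU_h = f^2.
MRS = MU_f/MU_h = (2/1)·h/f.
Substitute f = 28: MRS = h/14. Setting h/14 = 11/14 gives h = (11/14)·14 = 11.

h = 11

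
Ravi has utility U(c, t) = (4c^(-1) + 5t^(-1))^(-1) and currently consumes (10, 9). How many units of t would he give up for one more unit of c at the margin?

For CES with ρ = -1, MRS = (4/5)·(t/c)^2.
At (10, 9): MRS = 81/125.
The indifference curve has slope −81/125 at this bundle.

MRS = 81/125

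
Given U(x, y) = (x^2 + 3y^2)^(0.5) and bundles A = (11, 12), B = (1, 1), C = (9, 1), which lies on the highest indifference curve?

Evaluate utility at each bundle:
U(A) = 23.516.
U(B) = 2.000.
U(C) = 9.165.
Highest utility is A, so A ≻ C ≻ B.

Bundle A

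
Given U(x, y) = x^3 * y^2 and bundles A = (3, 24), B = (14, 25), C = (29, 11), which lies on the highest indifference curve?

Evaluate utility at each bundle:
U(A) = 15552.
U(B) = 1715000.
U(C) = 2951069.
Highest utility is C, so C ≻ B ≻ A.

Bundle C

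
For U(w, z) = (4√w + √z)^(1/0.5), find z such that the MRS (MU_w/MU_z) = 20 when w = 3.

z = 75

For CES with ρ = 0.5, MRS = (4/1)·√(z/w).
Setting (4/1)·√(z/3) = 20 gives √(z/3) = 5, so z/3 = 25 and z = 75.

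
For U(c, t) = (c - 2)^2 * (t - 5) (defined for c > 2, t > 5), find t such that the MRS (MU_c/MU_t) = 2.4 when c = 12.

t = 17

MU_c = 2·(c−2)·(t−5), MU_t = (c−2)^2.
MRS = (2/1)·(t−5)/(c−2).
Substitute c = 12: MRS = (t − 5)/5. Setting this equal to 2.4 gives t − 5 = 2.4·5 = 12, so t = 17.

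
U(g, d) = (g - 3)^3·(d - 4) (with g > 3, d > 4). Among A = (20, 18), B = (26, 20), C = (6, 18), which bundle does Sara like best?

Bundle B

Evaluate utility at each bundle:
U(A) = 68782.
U(B) = 194672.
U(C) = 378.
Highest utility is B, so B ≻ A ≻ C.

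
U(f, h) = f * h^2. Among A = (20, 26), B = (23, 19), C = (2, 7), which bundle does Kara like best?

Evaluate utility at each bundle:
U(A) = 13520.
U(B) = 8303.
U(C) = 98.
Highest utility is A, so A ≻ B ≻ C.

Bundle A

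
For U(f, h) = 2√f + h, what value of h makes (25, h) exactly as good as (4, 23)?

U(4, 23) = 27.
Set U(25, h) = 27 and solve.
With f = 25: √25 = 5, so h = 27 − 2·5 = 17.
Check: U(25, 17) = 27.

h = 17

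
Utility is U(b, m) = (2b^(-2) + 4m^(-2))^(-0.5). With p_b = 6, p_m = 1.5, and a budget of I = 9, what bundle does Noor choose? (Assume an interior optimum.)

For CES with ρ = -2, MRS = (2/4)·(m/b)^3.
Tangency: set MRS = p_b/p_m = 6/1.5 = 4.
So (m/b)^3 = 8; taking the cube root, m/b = 2, i.e. m = 2·b.
Substitute into the budget 6·b + 1.5·m = 9: 9·b = 9, so b* = 1 and m* = 2·1 = 2.

b* = 1, m* = 2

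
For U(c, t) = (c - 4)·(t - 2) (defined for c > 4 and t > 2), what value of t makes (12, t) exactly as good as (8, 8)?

U(8, 8) = 24.
Set U(12, t) = 24 and solve.
With c = 12: (12 − 4) = 8, so (t − 2) = 24/8 = 3.
So t = 2 + 3 = 5.
Check: U(12, 5) = 24.

t = 5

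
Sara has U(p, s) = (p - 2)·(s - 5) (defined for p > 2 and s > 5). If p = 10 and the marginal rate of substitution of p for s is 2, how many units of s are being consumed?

MU_p = (s−5), MU_s = (p−2).
MRS = (s−5)/(p−2).
Substitute p = 10: MRS = (s − 5)/8. Setting this equal to 2 gives s − 5 = 2·8 = 16, so s = 21.

s = 21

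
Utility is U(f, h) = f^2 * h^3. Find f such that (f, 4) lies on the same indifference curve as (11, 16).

U(11, 16) = 495616.
Set U(f, 4) = 495616 and solve.
With h = 4: 4^3 = 64, so f^2 = 495616/64 = 7744; taking the square root, f = 88.
Check: U(88, 4) = 495616.

f = 88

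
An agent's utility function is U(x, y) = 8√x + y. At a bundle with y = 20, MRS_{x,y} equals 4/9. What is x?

x = 81

MU_x = 8/(2√x), MU_y = 1.
MRS = 8/(2√x) ÷ 1.
MRS depends only on x: 4/√x = 4/9 ⇒ √x = 4/(4/9) = 9 ⇒ x = 81.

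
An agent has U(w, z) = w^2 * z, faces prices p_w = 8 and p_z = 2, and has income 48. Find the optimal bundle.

MU_w = 2·w·z and MU_z = w^2.
MRS = MU_w/MU_z = (2/1)·z/w.
Tangency: set MRS = p_w/p_z = 8/2 = 4.
So (2/1)·z/w = 4, i.e. z = 2·w.
Substitute into the budget 8·w + 2·z = 48: 12·w = 48, so w* = 4.
Then z* = 2·4 = 8.

w* = 4, z* = 8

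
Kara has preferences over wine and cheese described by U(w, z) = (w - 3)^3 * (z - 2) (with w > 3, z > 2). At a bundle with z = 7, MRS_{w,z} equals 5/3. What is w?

w = 12

MU_w = 3·(w−3)^2·(z−2), MU_z = (w−3)^3.
MRS = (3/1)·(z−2)/(w−3).
Substitute z = 7: MRS = 15/(w − 3). Setting this equal to 5/3 gives w − 3 = 15/(5/3) = 9, so w = 12.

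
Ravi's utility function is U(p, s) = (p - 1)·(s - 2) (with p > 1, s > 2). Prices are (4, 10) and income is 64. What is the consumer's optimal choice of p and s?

MU_p = (s−2), MU_s = (p−1).
MRS = (s−2)/(p−1).
Tangency: set MRS = p_p/p_s = 4/10 = 0.4.
So (s − 2)/(p − 1) = 0.4, i.e. (s − 2) = 0.4·(p − 1).
Rewrite the budget in excess-of-subsistence terms: 4·(p − 1) + 10·(s − 2) = 64 − 4·1 − 10·2 = 40.
Substituting, 8·(p − 1) = 40, so p − 1 = 5 and p* = 6.
Then s − 2 = 0.4·5 = 2, so s* = 4.

p* = 6, s* = 4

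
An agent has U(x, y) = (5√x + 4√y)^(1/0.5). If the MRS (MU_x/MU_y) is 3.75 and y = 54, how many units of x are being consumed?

For CES with ρ = 0.5, MRS = (5/4)·√(y/x).
Setting (5/4)·√(54/x) = 3.75 gives √(54/x) = 3, so 54/x = 9 and x = 6.

x = 6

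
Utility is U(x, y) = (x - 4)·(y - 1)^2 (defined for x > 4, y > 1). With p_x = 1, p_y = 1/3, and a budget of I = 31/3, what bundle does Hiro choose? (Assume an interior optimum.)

MU_x = (y−1)^2, MU_y = 2·(x−4)·(y−1).
MRS = (1/2)·(y−1)/(x−4).
Tangency: set MRS = p_x/p_y = 1/(1/3) = 3.
So (1/2)·(y − 1)/(x − 4) = 3, i.e. (y − 1) = 6·(x − 4).
Rewrite the budget in excess-of-subsistence terms: 1·(x − 4) + (1/3)·(y − 1) = 31/3 − 1·4 − (1/3)·1 = 6.
Substituting, 3·(x − 4) = 6, so x − 4 = 2 and x* = 6.
Then y − 1 = 6·2 = 12, so y* = 13.

x* = 6, y* = 13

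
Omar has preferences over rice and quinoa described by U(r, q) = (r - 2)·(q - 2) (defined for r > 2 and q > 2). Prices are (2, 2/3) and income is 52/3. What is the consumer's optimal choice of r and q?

MU_r = (q−2), MU_q = (r−2).
MRS = (q−2)/(r−2).
Tangency: set MRS = p_r/p_q = 2/(2/3) = 3.
So (q − 2)/(r − 2) = 3, i.e. (q − 2) = 3·(r − 2).
Rewrite the budget in excess-of-subsistence terms: 2·(r − 2) + (2/3)·(q − 2) = 52/3 − 2·2 − (2/3)·2 = 12.
Substituting, 4·(r − 2) = 12, so r − 2 = 3 and r* = 5.
Then q − 2 = 3·3 = 9, so q* = 11.

r* = 5, q* = 11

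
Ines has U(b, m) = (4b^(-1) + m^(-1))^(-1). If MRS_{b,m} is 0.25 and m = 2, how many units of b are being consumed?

For CES with ρ = -1, MRS = (4/1)·(m/b)^2.
Setting (4/1)·(2/b)^2 = 0.25 gives (2/b)^2 = 1/16, so 2/b = 0.25 and b = 8.

b = 8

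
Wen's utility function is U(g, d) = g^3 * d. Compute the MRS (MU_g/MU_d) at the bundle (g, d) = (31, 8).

MRS = 24/31

MU_g = 3·g^2·d and MU_d = g^3.
MRS = MU_g/MU_d = (3/1)·d/g.
At (31, 8): MRS = 24/31.
So at (31, 8) the consumer would give up 24/31 units of d for one more unit of g.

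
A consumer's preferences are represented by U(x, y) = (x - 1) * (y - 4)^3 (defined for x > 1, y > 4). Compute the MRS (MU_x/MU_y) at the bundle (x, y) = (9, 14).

MRS = 5/12

MU_x = (y−4)^3, MU_y = 3·(x−1)·(y−4)^2.
MRS = (1/3)·(y−4)/(x−1).
At (9, 14): MRS = 5/12.
That is, one extra unit of x is worth 5/12 units of y at the margin.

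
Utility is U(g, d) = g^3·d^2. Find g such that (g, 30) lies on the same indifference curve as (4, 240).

U(4, 240) = 3686400.
Set U(g, 30) = 3686400 and solve.
With d = 30: 30^2 = 900, so g^3 = 3686400/900 = 4096; taking the cube root, g = 16.
Check: U(16, 30) = 3686400.

g = 16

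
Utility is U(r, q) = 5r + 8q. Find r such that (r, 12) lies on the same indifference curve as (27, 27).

r = 51

U(27, 27) = 351.
Set U(r, 12) = 351 and solve.
5r + 8·12 = 351 ⇒ 5r = 255 ⇒ r = 51.
Check: U(51, 12) = 351.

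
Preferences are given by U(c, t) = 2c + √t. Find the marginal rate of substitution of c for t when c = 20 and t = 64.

MRS = 32

MU_c = 2, MU_t = 1/(2√t).
MRS = 2 ÷ (1/(2√t)).
At (20, 64): MRS = 32.
That is, one extra unit of c is worth 32 units of t at the margin.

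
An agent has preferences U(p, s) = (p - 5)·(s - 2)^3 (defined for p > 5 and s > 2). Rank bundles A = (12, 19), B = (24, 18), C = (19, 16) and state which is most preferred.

Bundle B

Evaluate utility at each bundle:
U(A) = 34391.
U(B) = 77824.
U(C) = 38416.
Highest utility is B, so B ≻ C ≻ A.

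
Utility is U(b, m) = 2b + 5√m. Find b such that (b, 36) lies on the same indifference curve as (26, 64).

U(26, 64) = 92.
Set U(b, 36) = 92 and solve.
With m = 36: √36 = 6, so 2b = 92 − 5·6 = 62 and b = 31.
Check: U(31, 36) = 92.

b = 31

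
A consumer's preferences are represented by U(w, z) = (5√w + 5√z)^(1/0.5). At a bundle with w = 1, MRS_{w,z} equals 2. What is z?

z = 4

For CES with ρ = 0.5, MRS = √(z/w).
Setting √(z/1) = 2 gives z/1 = 4 and z = 4.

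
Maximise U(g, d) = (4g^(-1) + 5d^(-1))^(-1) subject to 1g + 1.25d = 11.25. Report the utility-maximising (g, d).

g* = 5, d* = 5

For CES with ρ = -1, MRS = (4/5)·(d/g)^2.
Tangency: set MRS = p_g/p_d = 1/1.25 = 0.8.
So (d/g)^2 = 1; taking the square root, d/g = 1, i.e. d = g.
Substitute into the budget 1·g + 1.25·d = 11.25: 2.25·g = 11.25, so g* = 5 and d* = 5.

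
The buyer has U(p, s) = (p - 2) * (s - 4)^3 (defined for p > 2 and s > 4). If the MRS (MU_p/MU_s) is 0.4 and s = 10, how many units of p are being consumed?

MU_p = (s−4)^3, MU_s = 3·(p−2)·(s−4)^2.
MRS = (1/3)·(s−4)/(p−2).
Substitute s = 10: MRS = 2/(p − 2). Setting this equal to 0.4 gives p − 2 = 2/0.4 = 5, so p = 7.

p = 7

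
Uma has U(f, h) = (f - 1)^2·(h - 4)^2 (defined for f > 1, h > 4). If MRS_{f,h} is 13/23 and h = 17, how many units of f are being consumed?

MU_f = 2·(f−1)·(h−4)^2, MU_h = 2·(f−1)^2·(h−4).
MRS = (h−4)/(f−1).
Substitute h = 17: MRS = 13/(f − 1). Setting this equal to 13/23 gives f − 1 = 13/(13/23) = 23, so f = 24.

f = 24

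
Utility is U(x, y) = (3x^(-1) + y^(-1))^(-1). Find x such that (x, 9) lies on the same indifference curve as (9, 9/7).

U depends on (x, y) only through S = 3x^(-1) + y^(-1), so equal utility means equal S. At (9, 9/7): S = 10/9.
With y = 9: 9^(-1) = 1/9, so 3x^(-1) = 10/9 − 1/9 = 1, i.e. x^(-1) = 1/3.
Hence x = 1/(1/3) = 3.
Check: U(3, 9) = 0.9.

x = 3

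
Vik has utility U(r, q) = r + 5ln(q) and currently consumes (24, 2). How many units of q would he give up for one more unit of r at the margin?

MRS = 0.4

MU_r = 1, MU_q = 5/q.
MRS = 1 ÷ (5/q).
At (24, 2): MRS = 0.4.
That is, one extra unit of r is worth 0.4 units of q at the margin.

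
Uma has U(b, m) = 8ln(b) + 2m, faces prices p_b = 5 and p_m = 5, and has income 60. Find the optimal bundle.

MU_b = 8/b, MU_m = 2.
MRS = 8/b ÷ 2.
Tangency: set MRS = p_b/p_m = 5/5 = 1.
MRS depends only on b: 4/b = 1 ⇒ b* = 4/1 = 4.
From the budget, 5·m = 60 − 5·4 = 40, so m* = 8.

b* = 4, m* = 8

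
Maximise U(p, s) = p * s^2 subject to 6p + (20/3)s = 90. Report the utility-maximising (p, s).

MU_p = s^2 and MU_s = 2·p·s.
MRS = MU_p/MU_s = (1/2)·s/p.
Tangency: set MRS = p_p/p_s = 6/(20/3) = 0.9.
So (1/2)·s/p = 0.9, i.e. s = 1.8·p.
Substitute into the budget 6·p + (20/3)·s = 90: 18·p = 90, so p* = 5.
Then s* = 1.8·5 = 9.

p* = 5, s* = 9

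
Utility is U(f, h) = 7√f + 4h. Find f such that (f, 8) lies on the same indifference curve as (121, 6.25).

f = 100

U(121, 6.25) = 102.
Set U(f, 8) = 102 and solve.
With h = 8: 7√f = 102 − 4·8 = 70, so √f = 10 and f = 100.
Check: U(100, 8) = 102.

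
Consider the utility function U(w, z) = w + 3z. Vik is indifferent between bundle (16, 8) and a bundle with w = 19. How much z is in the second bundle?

U(16, 8) = 40.
Set U(19, z) = 40 and solve.
19 + 3z = 40 ⇒ 3z = 21 ⇒ z = 7.
Check: U(19, 7) = 40.

z = 7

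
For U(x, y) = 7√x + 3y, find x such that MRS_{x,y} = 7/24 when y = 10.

x = 16

MU_x = 7/(2√x), MU_y = 3.
MRS = 7/(2√x) ÷ 3.
MRS depends only on x: (7/6)/√x = 7/24 ⇒ √x = (7/6)/(7/24) = 4 ⇒ x = 16.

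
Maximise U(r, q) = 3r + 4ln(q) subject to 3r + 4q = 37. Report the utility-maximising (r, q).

r* = 11, q* = 1

MU_r = 3, MU_q = 4/q.
MRS = 3 ÷ (4/q).
Tangency: set MRS = p_r/p_q = 3/4 = 0.75.
MRS depends only on q: 0.75·q = 0.75 ⇒ q* = 0.75/0.75 = 1.
From the budget, 3·r = 37 − 4·1 = 33, so r* = 11.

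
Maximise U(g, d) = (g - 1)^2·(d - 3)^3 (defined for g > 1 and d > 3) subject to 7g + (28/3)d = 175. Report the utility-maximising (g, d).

g* = 9, d* = 12

MU_g = 2·(g−1)·(d−3)^3, MU_d = 3·(g−1)^2·(d−3)^2.
MRS = (2/3)·(d−3)/(g−1).
Tangency: set MRS = p_g/p_d = 7/(28/3) = 0.75.
So (2/3)·(d − 3)/(g − 1) = 0.75, i.e. (d − 3) = 1.125·(g − 1).
Rewrite the budget in excess-of-subsistence terms: 7·(g − 1) + (28/3)·(d − 3) = 175 − 7·1 − (28/3)·3 = 140.
Substituting, 17.5·(g − 1) = 140, so g − 1 = 8 and g* = 9.
Then d − 3 = 1.125·8 = 9, so d* = 12.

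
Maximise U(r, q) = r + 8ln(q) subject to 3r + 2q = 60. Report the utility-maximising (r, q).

r* = 12, q* = 12

MU_r = 1, MU_q = 8/q.
MRS = 1 ÷ (8/q).
Tangency: set MRS = p_r/p_q = 3/2 = 1.5.
MRS depends only on q: 0.125·q = 1.5 ⇒ q* = 1.5/0.125 = 12.
From the budget, 3·r = 60 − 2·12 = 36, so r* = 12.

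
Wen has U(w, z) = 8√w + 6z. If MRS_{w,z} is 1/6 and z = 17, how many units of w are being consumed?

w = 16

MU_w = 8/(2√w), MU_z = 6.
MRS = 8/(2√w) ÷ 6.
MRS depends only on w: (2/3)/√w = 1/6 ⇒ √w = (2/3)/(1/6) = 4 ⇒ w = 16.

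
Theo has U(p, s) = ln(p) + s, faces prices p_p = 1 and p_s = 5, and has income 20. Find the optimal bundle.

p* = 5, s* = 3

MU_p = 1/p, MU_s = 1.
MRS = 1/p ÷ 1.
Tangency: set MRS = p_p/p_s = 1/5 = 0.2.
MRS depends only on p: 1/p = 0.2 ⇒ p* = 1/0.2 = 5.
From the budget, 5·s = 20 − 1·5 = 15, so s* = 3.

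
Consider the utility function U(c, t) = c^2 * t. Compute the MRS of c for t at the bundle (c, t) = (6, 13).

MRS = 13/3

MU_c = 2·c·t and MU_t = c^2.
MRS = MU_c/MU_t = (2/1)·t/c.
At (6, 13): MRS = 13/3.
So at (6, 13) the consumer would give up 13/3 units of t for one more unit of c.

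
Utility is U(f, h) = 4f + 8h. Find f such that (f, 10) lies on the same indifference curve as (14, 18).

f = 30

U(14, 18) = 200.
Set U(f, 10) = 200 and solve.
4f + 8·10 = 200 ⇒ 4f = 120 ⇒ f = 30.
Check: U(30, 10) = 200.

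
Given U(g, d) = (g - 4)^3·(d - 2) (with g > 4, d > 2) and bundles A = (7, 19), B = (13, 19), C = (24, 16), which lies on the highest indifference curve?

Evaluate utility at each bundle:
U(A) = 459.
U(B) = 12393.
U(C) = 112000.
Highest utility is C, so C ≻ B ≻ A.

Bundle C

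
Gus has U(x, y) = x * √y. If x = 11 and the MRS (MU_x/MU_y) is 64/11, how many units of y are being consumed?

MU_x = √y and MU_y = 0.5·x·y^(-0.5).
MRS = MU_x/MU_y = (2)·y/x.
Substitute x = 11: MRS = y/5.5. Setting y/5.5 = 64/11 gives y = (64/11)·5.5 = 32.

y = 32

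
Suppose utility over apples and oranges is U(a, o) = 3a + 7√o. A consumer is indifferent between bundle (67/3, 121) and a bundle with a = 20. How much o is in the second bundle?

U(67/3, 121) = 144.
Set U(20, o) = 144 and solve.
With a = 20: 7√o = 144 − 3·20 = 84, so √o = 12 and o = 144.
Check: U(20, 144) = 144.

o = 144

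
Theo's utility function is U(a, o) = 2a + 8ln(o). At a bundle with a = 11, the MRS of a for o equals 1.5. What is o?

o = 6

MU_a = 2, MU_o = 8/o.
MRS = 2 ÷ (8/o).
MRS depends only on o: 0.25·o = 1.5 ⇒ o = 1.5/0.25 = 6.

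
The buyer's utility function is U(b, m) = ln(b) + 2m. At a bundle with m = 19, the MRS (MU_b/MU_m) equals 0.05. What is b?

b = 10

MU_b = 1/b, MU_m = 2.
MRS = 1/b ÷ 2.
MRS depends only on b: 0.5/b = 0.05 ⇒ b = 0.5/0.05 = 10.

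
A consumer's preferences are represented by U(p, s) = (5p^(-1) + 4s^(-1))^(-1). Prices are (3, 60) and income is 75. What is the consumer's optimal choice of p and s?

For CES with ρ = -1, MRS = (5/4)·(s/p)^2.
Tangency: set MRS = p_p/p_s = 3/60 = 0.05.
So (s/p)^2 = 1/25; taking the square root, s/p = 0.2, i.e. s = 0.2·p.
Substitute into the budget 3·p + 60·s = 75: 15·p = 75, so p* = 5 and s* = 0.2·5 = 1.

p* = 5, s* = 1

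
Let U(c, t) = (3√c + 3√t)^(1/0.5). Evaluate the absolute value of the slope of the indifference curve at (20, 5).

For CES with ρ = 0.5, MRS = √(t/c).
At (20, 5): MRS = 0.5.
The indifference curve has slope −0.5 at this bundle.

MRS = 0.5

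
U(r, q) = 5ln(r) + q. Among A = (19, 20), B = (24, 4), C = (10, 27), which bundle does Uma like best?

Bundle C

Evaluate utility at each bundle:
U(A) = 34.722.
U(B) = 19.890.
U(C) = 38.513.
Highest utility is C, so C ≻ A ≻ B.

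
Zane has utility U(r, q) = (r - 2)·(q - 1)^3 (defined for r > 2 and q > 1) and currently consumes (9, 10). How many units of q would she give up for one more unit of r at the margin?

MRS = 3/7

MU_r = (q−1)^3, MU_q = 3·(r−2)·(q−1)^2.
MRS = (1/3)·(q−1)/(r−2).
At (9, 10): MRS = 3/7.
The indifference curve has slope −3/7 at this bundle.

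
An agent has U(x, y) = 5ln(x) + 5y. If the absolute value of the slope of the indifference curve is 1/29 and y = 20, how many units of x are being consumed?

x = 29

MU_x = 5/x, MU_y = 5.
MRS = 5/x ÷ 5.
MRS depends only on x: 1/x = 1/29 ⇒ x = 1/(1/29) = 29.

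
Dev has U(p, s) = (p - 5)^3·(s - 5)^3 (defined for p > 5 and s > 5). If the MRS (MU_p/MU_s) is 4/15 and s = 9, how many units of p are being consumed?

p = 20

MU_p = 3·(p−5)^2·(s−5)^3, MU_s = 3·(p−5)^3·(s−5)^2.
MRS = (s−5)/(p−5).
Substitute s = 9: MRS = 4/(p − 5). Setting this equal to 4/15 gives p − 5 = 4/(4/15) = 15, so p = 20.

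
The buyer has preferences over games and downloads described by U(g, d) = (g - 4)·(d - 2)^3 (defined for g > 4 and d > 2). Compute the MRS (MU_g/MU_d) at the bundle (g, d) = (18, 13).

MU_g = (d−2)^3, MU_d = 3·(g−4)·(d−2)^2.
MRS = (1/3)·(d−2)/(g−4).
At (18, 13): MRS = 11/42.
That is, one extra unit of g is worth 11/42 units of d at the margin.

MRS = 11/42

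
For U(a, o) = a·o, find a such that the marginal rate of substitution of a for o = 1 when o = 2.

MU_a = o and MU_o = a.
MRS = MU_a/MU_o = o/a.
Substitute o = 2: MRS = 2/a. Setting 2/a = 1 gives a = 2/1 = 2.

a = 2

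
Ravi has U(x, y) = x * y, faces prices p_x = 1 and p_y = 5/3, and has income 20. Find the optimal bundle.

MU_x = y and MU_y = x.
MRS = MU_x/MU_y = y/x.
Tangency: set MRS = p_x/p_y = 1/(5/3) = 0.6.
So y/x = 0.6, i.e. y = 0.6·x.
Substitute into the budget 1·x + (5/3)·y = 20: 2·x = 20, so x* = 10.
Then y* = 0.6·10 = 6.

x* = 10, y* = 6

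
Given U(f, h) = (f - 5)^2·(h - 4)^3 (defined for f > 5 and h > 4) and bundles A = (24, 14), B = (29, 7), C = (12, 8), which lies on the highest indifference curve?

Evaluate utility at each bundle:
U(A) = 361000.
U(B) = 15552.
U(C) = 3136.
Highest utility is A, so A ≻ B ≻ C.

Bundle A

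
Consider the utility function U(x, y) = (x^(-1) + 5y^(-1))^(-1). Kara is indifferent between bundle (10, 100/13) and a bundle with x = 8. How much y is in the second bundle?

U depends on (x, y) only through S = x^(-1) + 5y^(-1), so equal utility means equal S. At (10, 100/13): S = 0.75.
With x = 8: 8^(-1) = 0.125, so 5y^(-1) = 0.75 − 0.125 = 0.625, i.e. y^(-1) = 0.125.
Hence y = 1/0.125 = 8.
Check: U(8, 8) = 1.3333.

y = 8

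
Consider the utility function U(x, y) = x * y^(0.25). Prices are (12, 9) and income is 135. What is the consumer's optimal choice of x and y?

MU_x = y^(0.25) and MU_y = 0.25·x·y^(-0.75).
MRS = MU_x/MU_y = (4)·y/x.
Tangency: set MRS = p_x/p_y = 12/9 = 4/3.
So (4)·y/x = 4/3, i.e. y = (1/3)·x.
Substitute into the budget 12·x + 9·y = 135: 15·x = 135, so x* = 9.
Then y* = (1/3)·9 = 3.

x* = 9, y* = 3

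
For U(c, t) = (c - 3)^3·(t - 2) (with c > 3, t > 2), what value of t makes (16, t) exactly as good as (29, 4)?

U(29, 4) = 35152.
Set U(16, t) = 35152 and solve.
With c = 16: (16 − 3)^3 = 2197, so (t − 2) = 35152/2197 = 16.
So t = 2 + 16 = 18.
Check: U(16, 18) = 35152.

t = 18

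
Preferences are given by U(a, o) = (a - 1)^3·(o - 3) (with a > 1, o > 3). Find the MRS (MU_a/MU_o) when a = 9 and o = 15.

MU_a = 3·(a−1)^2·(o−3), MU_o = (a−1)^3.
MRS = (3/1)·(o−3)/(a−1).
At (9, 15): MRS = 4.5.
So at (9, 15) the consumer would give up 4.5 units of o for one more unit of a.

MRS = 4.5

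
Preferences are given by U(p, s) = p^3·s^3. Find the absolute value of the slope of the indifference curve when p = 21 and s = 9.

MU_p = 3·p^2·s^3 and MU_s = 3·p^3·s^2.
MRS = MU_p/MU_s = s/p.
At (21, 9): MRS = 3/7.
That is, one extra unit of p is worth 3/7 units of s at the margin.

MRS = 3/7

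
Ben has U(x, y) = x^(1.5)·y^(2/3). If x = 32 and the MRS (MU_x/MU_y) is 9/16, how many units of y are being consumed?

MU_x = 1.5·√x·y^(2/3) and MU_y = 2/3·x^(1.5)·y^(-1/3).
MRS = MU_x/MU_y = (2.25)·y/x.
Substitute x = 32: MRS = y/(128/9). Setting y/(128/9) = 9/16 gives y = (9/16)·(128/9) = 8.

y = 8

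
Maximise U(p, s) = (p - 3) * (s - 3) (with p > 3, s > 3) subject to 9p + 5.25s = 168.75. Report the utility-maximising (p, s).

MU_p = (s−3), MU_s = (p−3).
MRS = (s−3)/(p−3).
Tangency: set MRS = p_p/p_s = 9/5.25 = 12/7.
So (s − 3)/(p − 3) = 12/7, i.e. (s − 3) = (12/7)·(p − 3).
Rewrite the budget in excess-of-subsistence terms: 9·(p − 3) + 5.25·(s − 3) = 168.75 − 9·3 − 5.25·3 = 126.
Substituting, 18·(p − 3) = 126, so p − 3 = 7 and p* = 10.
Then s − 3 = (12/7)·7 = 12, so s* = 15.

p* = 10, s* = 15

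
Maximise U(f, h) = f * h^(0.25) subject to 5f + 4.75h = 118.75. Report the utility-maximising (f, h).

MU_f = h^(0.25) and MU_h = 0.25·f·h^(-0.75).
MRS = MU_f/MU_h = (4)·h/f.
Tangency: set MRS = p_f/p_h = 5/4.75 = 20/19.
So (4)·h/f = 20/19, i.e. h = (5/19)·f.
Substitute into the budget 5·f + 4.75·h = 118.75: 6.25·f = 118.75, so f* = 19.
Then h* = (5/19)·19 = 5.

f* = 19, h* = 5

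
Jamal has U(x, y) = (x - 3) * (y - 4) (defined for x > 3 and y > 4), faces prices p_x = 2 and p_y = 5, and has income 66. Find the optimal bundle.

x* = 13, y* = 8

MU_x = (y−4), MU_y = (x−3).
MRS = (y−4)/(x−3).
Tangency: set MRS = p_x/p_y = 2/5 = 0.4.
So (y − 4)/(x − 3) = 0.4, i.e. (y − 4) = 0.4·(x − 3).
Rewrite the budget in excess-of-subsistence terms: 2·(x − 3) + 5·(y − 4) = 66 − 2·3 − 5·4 = 40.
Substituting, 4·(x − 3) = 40, so x − 3 = 10 and x* = 13.
Then y − 4 = 0.4·10 = 4, so y* = 8.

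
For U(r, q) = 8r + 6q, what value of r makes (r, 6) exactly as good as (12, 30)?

U(12, 30) = 276.
Set U(r, 6) = 276 and solve.
8r + 6·6 = 276 ⇒ 8r = 240 ⇒ r = 30.
Check: U(30, 6) = 276.

r = 30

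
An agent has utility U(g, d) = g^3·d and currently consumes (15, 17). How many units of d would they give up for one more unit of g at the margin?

MU_g = 3·g^2·d and MU_d = g^3.
MRS = MU_g/MU_d = (3/1)·d/g.
At (15, 17): MRS = 3.4.
The indifference curve has slope −3.4 at this bundle.

MRS = 3.4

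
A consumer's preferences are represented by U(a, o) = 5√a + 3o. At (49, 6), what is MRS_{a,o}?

MU_a = 5/(2√a), MU_o = 3.
MRS = 5/(2√a) ÷ 3.
At (49, 6): MRS = 5/42.
That is, one extra unit of a is worth 5/42 units of o at the margin.

MRS = 5/42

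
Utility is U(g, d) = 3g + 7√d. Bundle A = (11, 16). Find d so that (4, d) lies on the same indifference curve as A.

d = 49

U(11, 16) = 61.
Set U(4, d) = 61 and solve.
With g = 4: 7√d = 61 − 3·4 = 49, so √d = 7 and d = 49.
Check: U(4, 49) = 61.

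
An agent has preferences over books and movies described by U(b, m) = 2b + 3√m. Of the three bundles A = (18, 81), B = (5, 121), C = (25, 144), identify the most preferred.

Evaluate utility at each bundle:
U(A) = 63.000.
U(B) = 43.000.
U(C) = 86.000.
Highest utility is C, so C ≻ A ≻ B.

Bundle C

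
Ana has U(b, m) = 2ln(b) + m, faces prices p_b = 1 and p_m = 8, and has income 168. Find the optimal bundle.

b* = 16, m* = 19

MU_b = 2/b, MU_m = 1.
MRS = 2/b ÷ 1.
Tangency: set MRS = p_b/p_m = 1/8 = 0.125.
MRS depends only on b: 2/b = 0.125 ⇒ b* = 2/0.125 = 16.
From the budget, 8·m = 168 − 1·16 = 152, so m* = 19.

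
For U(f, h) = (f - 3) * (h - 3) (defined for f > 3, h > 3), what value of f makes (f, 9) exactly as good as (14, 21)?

U(14, 21) = 198.
Set U(f, 9) = 198 and solve.
With h = 9: (9 − 3) = 6, so (f − 3) = 198/6 = 33.
So f = 3 + 33 = 36.
Check: U(36, 9) = 198.

f = 36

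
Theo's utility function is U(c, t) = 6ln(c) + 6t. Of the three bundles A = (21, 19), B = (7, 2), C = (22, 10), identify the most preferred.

Bundle A

Evaluate utility at each bundle:
U(A) = 132.267.
U(B) = 23.675.
U(C) = 78.546.
Highest utility is A, so A ≻ C ≻ B.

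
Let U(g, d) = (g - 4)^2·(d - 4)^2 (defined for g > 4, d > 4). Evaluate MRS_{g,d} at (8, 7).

MRS = 0.75

MU_g = 2·(g−4)·(d−4)^2, MU_d = 2·(g−4)^2·(d−4).
MRS = (d−4)/(g−4).
At (8, 7): MRS = 0.75.
That is, one extra unit of g is worth 0.75 units of d at the margin.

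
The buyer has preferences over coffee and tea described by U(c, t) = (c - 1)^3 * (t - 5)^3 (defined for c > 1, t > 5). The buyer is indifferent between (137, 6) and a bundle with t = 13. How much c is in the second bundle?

c = 18

U(137, 6) = 2515456.
Set U(c, 13) = 2515456 and solve.
With t = 13: (13 − 5)^3 = 512, so (c − 1)^3 = 2515456/512 = 4913.
Taking the cube root (with c > 1): c − 1 = 17, so c = 18.
Check: U(18, 13) = 2515456.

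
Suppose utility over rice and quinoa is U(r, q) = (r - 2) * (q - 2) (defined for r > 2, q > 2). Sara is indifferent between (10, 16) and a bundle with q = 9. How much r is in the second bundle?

U(10, 16) = 112.
Set U(r, 9) = 112 and solve.
With q = 9: (9 − 2) = 7, so (r − 2) = 112/7 = 16.
So r = 2 + 16 = 18.
Check: U(18, 9) = 112.

r = 18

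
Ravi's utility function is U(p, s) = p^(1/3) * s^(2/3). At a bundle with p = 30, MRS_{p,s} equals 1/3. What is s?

s = 20

MU_p = 1/3·p^(-2/3)·s^(2/3) and MU_s = 2/3·p^(1/3)·s^(-1/3).
MRS = MU_p/MU_s = (0.5)·s/p.
Substitute p = 30: MRS = s/60. Setting s/60 = 1/3 gives s = (1/3)·60 = 20.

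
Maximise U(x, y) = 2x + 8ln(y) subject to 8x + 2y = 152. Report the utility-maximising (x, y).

MU_x = 2, MU_y = 8/y.
MRS = 2 ÷ (8/y).
Tangency: set MRS = p_x/p_y = 8/2 = 4.
MRS depends only on y: 0.25·y = 4 ⇒ y* = 4/0.25 = 16.
From the budget, 8·x = 152 − 2·16 = 120, so x* = 15.

x* = 15, y* = 16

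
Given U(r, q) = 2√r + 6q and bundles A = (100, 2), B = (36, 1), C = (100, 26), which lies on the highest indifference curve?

Bundle C

Evaluate utility at each bundle:
U(A) = 32.000.
U(B) = 18.000.
U(C) = 176.000.
Highest utility is C, so C ≻ A ≻ B.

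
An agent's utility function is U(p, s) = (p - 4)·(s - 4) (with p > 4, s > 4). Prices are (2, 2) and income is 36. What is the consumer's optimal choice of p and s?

MU_p = (s−4), MU_s = (p−4).
MRS = (s−4)/(p−4).
Tangency: set MRS = p_p/p_s = 2/2 = 1.
So (s − 4)/(p − 4) = 1, i.e. (s − 4) = (p − 4).
Rewrite the budget in excess-of-subsistence terms: 2·(p − 4) + 2·(s − 4) = 36 − 2·4 − 2·4 = 20.
Substituting, 4·(p − 4) = 20, so p − 4 = 5 and p* = 9.
Then s − 4 = 5, so s* = 9.

p* = 9, s* = 9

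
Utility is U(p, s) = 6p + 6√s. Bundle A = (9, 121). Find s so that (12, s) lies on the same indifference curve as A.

s = 64

U(9, 121) = 120.
Set U(12, s) = 120 and solve.
With p = 12: 6√s = 120 − 6·12 = 48, so √s = 8 and s = 64.
Check: U(12, 64) = 120.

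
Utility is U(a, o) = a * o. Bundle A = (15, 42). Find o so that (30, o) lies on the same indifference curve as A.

o = 21

U(15, 42) = 630.
Set U(30, o) = 630 and solve.
With a = 30: o = 630/30 = 21.
Check: U(30, 21) = 630.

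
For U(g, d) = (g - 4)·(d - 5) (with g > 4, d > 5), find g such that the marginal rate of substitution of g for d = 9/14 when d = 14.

g = 18

MU_g = (d−5), MU_d = (g−4).
MRS = (d−5)/(g−4).
Substitute d = 14: MRS = 9/(g − 4). Setting this equal to 9/14 gives g − 4 = 9/(9/14) = 14, so g = 18.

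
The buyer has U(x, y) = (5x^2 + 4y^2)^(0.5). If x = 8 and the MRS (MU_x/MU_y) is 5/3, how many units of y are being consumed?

y = 6

For CES with ρ = 2, MRS = (5/4)·(y/x)^(-1).
Setting (5/4)·(y/8)^(-1) = 5/3 gives (y/8)^(-1) = 4/3, so y/8 = 0.75 and y = 6.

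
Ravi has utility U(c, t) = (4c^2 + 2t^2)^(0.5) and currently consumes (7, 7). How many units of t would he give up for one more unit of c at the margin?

MRS = 2

For CES with ρ = 2, MRS = (4/2)·(t/c)^(-1).
At (7, 7): MRS = 2.
So at (7, 7) the consumer would give up 2 units of t for one more unit of c.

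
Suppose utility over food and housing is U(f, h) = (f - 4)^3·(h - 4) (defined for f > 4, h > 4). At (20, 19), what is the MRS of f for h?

MU_f = 3·(f−4)^2·(h−4), MU_h = (f−4)^3.
MRS = (3/1)·(h−4)/(f−4).
At (20, 19): MRS = 45/16.
So at (20, 19) the consumer would give up 45/16 units of h for one more unit of f.

MRS = 45/16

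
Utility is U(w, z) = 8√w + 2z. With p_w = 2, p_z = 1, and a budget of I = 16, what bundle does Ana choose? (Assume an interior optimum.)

w* = 1, z* = 14

MU_w = 8/(2√w), MU_z = 2.
MRS = 8/(2√w) ÷ 2.
Tangency: set MRS = p_w/p_z = 2/1 = 2.
MRS depends only on w: 2/√w = 2 ⇒ √w = 2/2 = 1 ⇒ w* = 1.
From the budget, 1·z = 16 − 2·1 = 14, so z* = 14.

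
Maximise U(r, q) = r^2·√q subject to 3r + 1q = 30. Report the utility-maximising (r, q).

MU_r = 2·r·√q and MU_q = 0.5·r^2·q^(-0.5).
MRS = MU_r/MU_q = (4)·q/r.
Tangency: set MRS = p_r/p_q = 3/1 = 3.
So (4)·q/r = 3, i.e. q = 0.75·r.
Substitute into the budget 3·r + 1·q = 30: 3.75·r = 30, so r* = 8.
Then q* = 0.75·8 = 6.

r* = 8, q* = 6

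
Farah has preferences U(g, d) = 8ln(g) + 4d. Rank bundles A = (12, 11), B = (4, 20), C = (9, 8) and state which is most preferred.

Bundle B

Evaluate utility at each bundle:
U(A) = 63.879.
U(B) = 91.090.
U(C) = 49.578.
Highest utility is B, so B ≻ A ≻ C.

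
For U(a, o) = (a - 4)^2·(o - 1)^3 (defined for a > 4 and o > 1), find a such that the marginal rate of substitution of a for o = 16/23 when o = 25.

MU_a = 2·(a−4)·(o−1)^3, MU_o = 3·(a−4)^2·(o−1)^2.
MRS = (2/3)·(o−1)/(a−4).
Substitute o = 25: MRS = 16/(a − 4). Setting this equal to 16/23 gives a − 4 = 16/(16/23) = 23, so a = 27.

a = 27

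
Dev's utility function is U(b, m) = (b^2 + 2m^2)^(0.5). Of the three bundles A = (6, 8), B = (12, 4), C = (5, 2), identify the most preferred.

Bundle B

Evaluate utility at each bundle:
U(A) = 12.806.
U(B) = 13.266.
U(C) = 5.745.
Highest utility is B, so B ≻ A ≻ C.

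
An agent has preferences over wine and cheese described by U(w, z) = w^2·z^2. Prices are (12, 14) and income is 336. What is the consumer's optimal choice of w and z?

w* = 14, z* = 12

MU_w = 2·w·z^2 and MU_z = 2·w^2·z.
MRS = MU_w/MU_z = z/w.
Tangency: set MRS = p_w/p_z = 12/14 = 6/7.
So z/w = 6/7, i.e. z = (6/7)·w.
Substitute into the budget 12·w + 14·z = 336: 24·w = 336, so w* = 14.
Then z* = (6/7)·14 = 12.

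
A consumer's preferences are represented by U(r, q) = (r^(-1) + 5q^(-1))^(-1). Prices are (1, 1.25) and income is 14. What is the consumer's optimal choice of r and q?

r* = 4, q* = 8

For CES with ρ = -1, MRS = (1/5)·(q/r)^2.
Tangency: set MRS = p_r/p_q = 1/1.25 = 0.8.
So (q/r)^2 = 4; taking the square root, q/r = 2, i.e. q = 2·r.
Substitute into the budget 1·r + 1.25·q = 14: 3.5·r = 14, so r* = 4 and q* = 2·4 = 8.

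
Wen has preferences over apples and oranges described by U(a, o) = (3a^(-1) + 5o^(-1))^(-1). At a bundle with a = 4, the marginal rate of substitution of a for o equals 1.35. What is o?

For CES with ρ = -1, MRS = (3/5)·(o/a)^2.
Setting (3/5)·(o/4)^2 = 1.35 gives (o/4)^2 = 2.25, so o/4 = 1.5 and o = 6.

o = 6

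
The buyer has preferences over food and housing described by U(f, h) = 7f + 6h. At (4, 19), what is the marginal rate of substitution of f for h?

MU_f = 7, MU_h = 6, so MRS = 7/6 at every bundle.
At (4, 19): MRS = 7/6.
That is, one extra unit of f is worth 7/6 units of h at the margin.

MRS = 7/6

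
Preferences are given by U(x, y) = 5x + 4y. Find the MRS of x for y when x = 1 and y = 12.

MU_x = 5, MU_y = 4, so MRS = 5/4 = 1.25 at every bundle.
At (1, 12): MRS = 1.25.
So at (1, 12) the consumer would give up 1.25 units of y for one more unit of x.

MRS = 1.25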